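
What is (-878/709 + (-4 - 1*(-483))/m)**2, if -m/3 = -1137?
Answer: 7050336631009/5848653723201 ≈ 1.2055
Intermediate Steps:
m = 3411 (m = -3*(-1137) = 3411)
(-878/709 + (-4 - 1*(-483))/m)**2 = (-878/709 + (-4 - 1*(-483))/3411)**2 = (-878*1/709 + (-4 + 483)*(1/3411))**2 = (-878/709 + 479*(1/3411))**2 = (-878/709 + 479/3411)**2 = (-2655247/2418399)**2 = 7050336631009/5848653723201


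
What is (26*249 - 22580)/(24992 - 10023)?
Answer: -16106/14969 ≈ -1.0760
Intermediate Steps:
(26*249 - 22580)/(24992 - 10023) = (6474 - 22580)/14969 = -16106*1/14969 = -16106/14969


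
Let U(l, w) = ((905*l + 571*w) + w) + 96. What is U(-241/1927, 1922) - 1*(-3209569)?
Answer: 8303319318/1927 ≈ 4.3089e+6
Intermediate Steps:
U(l, w) = 96 + 572*w + 905*l (U(l, w) = ((571*w + 905*l) + w) + 96 = (572*w + 905*l) + 96 = 96 + 572*w + 905*l)
U(-241/1927, 1922) - 1*(-3209569) = (96 + 572*1922 + 905*(-241/1927)) - 1*(-3209569) = (96 + 1099384 + 905*(-241*1/1927)) + 3209569 = (96 + 1099384 + 905*(-241/1927)) + 3209569 = (96 + 1099384 - 218105/1927) + 3209569 = 2118479855/1927 + 3209569 = 8303319318/1927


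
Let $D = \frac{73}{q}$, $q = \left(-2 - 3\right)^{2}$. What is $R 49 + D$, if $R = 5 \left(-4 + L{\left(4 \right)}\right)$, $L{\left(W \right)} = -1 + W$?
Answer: $- \frac{6052}{25} \approx -242.08$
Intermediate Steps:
$q = 25$ ($q = \left(-5\right)^{2} = 25$)
$R = -5$ ($R = 5 \left(-4 + \left(-1 + 4\right)\right) = 5 \left(-4 + 3\right) = 5 \left(-1\right) = -5$)
$D = \frac{73}{25} \approx 2.92$
$R 49 + D = \left(-5\right) 49 + \frac{73}{25} = -245 + \frac{73}{25} = - \frac{6052}{25}$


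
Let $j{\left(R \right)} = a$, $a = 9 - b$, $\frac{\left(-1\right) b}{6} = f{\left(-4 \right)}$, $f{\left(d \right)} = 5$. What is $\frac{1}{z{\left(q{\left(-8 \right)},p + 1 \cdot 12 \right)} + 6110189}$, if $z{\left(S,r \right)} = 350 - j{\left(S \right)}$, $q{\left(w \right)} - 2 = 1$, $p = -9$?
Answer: $\frac{1}{6110500} \approx 1.6365 \cdot 10^{-7}$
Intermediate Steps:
$q{\left(w \right)} = 3$ ($q{\left(w \right)} = 2 + 1 = 3$)
$b = -30$ ($b = \left(-6\right) 5 = -30$)
$a = 39$ ($a = 9 - -30 = 9 + 30 = 39$)
$j{\left(R \right)} = 39$
$z{\left(S,r \right)} = 311$ ($z{\left(S,r \right)} = 350 - 39 = 311$)
$\frac{1}{z{\left(q{\left(-8 \right)},p + 1 \cdot 12 \right)} + 6110189} = \frac{1}{311 + 6110189} = \frac{1}{6110500}$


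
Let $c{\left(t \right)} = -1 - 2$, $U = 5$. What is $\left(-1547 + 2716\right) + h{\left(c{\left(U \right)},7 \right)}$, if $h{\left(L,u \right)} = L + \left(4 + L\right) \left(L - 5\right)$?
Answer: $1158$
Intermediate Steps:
$c{\left(t \right)} = -3$
$h{\left(L,u \right)} = L + \left(-5 + L\right) \left(4 + L\right)$ ($h{\left(L,u \right)} = L + \left(4 + L\right) \left(-5 + L\right) = L + \left(-5 + L\right) \left(4 + L\right)$)
$\left(-1547 + 2716\right) + h{\left(c{\left(U \right)},7 \right)} = \left(-1547 + 2716\right) - \left(20 - \left(-3\right)^{2}\right) = 1169 + \left(-20 + 9\right) = 1169 - 11 = 1158$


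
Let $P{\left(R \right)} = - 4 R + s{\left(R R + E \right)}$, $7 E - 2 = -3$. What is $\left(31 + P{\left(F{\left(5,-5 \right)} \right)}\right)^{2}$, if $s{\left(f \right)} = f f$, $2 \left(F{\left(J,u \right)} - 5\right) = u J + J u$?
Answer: $\frac{61463091225600}{2401} \approx 2.5599 \cdot 10^{10}$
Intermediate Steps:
$E = - \frac{1}{7}$ ($E = \frac{2}{7} + \frac{1}{7} \left(-3\right) = \frac{2}{7} - \frac{3}{7} = - \frac{1}{7} \approx -0.14286$)
$F{\left(J,u \right)} = 5 + J u$ ($F{\left(J,u \right)} = 5 + \frac{u J + J u}{2} = 5 + \frac{J u + J u}{2} = 5 + \frac{2 J u}{2} = 5 + J u$)
$s{\left(f \right)} = f^{2}$
$P{\left(R \right)} = \left(- \frac{1}{7} + R^{2}\right)^{2} - 4 R$ ($P{\left(R \right)} = - 4 R + \left(R R - \frac{1}{7}\right)^{2} = - 4 R + \left(R^{2} - \frac{1}{7}\right)^{2} = - 4 R + \left(- \frac{1}{7} + R^{2}\right)^{2} = \left(- \frac{1}{7} + R^{2}\right)^{2} - 4 R$)
$\left(31 + P{\left(F{\left(5,-5 \right)} \right)}\right)^{2} = \left(31 + \left(- 4 \left(5 + 5 \left(-5\right)\right) + \frac{\left(-1 + 7 \left(5 + 5 \left(-5\right)\right)^{2}\right)^{2}}{49}\right)\right)^{2} = \left(31 - \left(4 \left(5 - 25\right) - \frac{\left(-1 + 7 \left(5 - 25\right)^{2}\right)^{2}}{49}\right)\right)^{2} = \left(31 - \left(-80 - \frac{\left(-1 + 7 \left(-20\right)^{2}\right)^{2}}{49}\right)\right)^{2} = \left(31 + \left(80 + \frac{\left(-1 + 7 \cdot 400\right)^{2}}{49}\right)\right)^{2} = \left(31 + \left(80 + \frac{\left(-1 + 2800\right)^{2}}{49}\right)\right)^{2} = \left(31 + \left(80 + \frac{2799^{2}}{49}\right)\right)^{2} = \left(31 + \left(80 + \frac{1}{49} \cdot 7834401\right)\right)^{2} = \left(31 + \left(80 + \frac{7834401}{49}\right)\right)^{2} = \left(31 + \frac{7838321}{49}\right)^{2} = \left(\frac{7839840}{49}\right)^{2} = \frac{61463091225600}{2401}$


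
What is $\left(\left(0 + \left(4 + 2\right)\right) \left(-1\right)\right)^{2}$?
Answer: $36$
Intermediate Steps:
$\left(\left(0 + \left(4 + 2\right)\right) \left(-1\right)\right)^{2} = \left(\left(0 + 6\right) \left(-1\right)\right)^{2} = \left(6 \left(-1\right)\right)^{2} = \left(-6\right)^{2} = 36$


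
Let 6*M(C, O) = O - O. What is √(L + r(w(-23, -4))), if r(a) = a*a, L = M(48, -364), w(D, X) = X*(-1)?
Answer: 4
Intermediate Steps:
w(D, X) = -X
M(C, O) = 0 (M(C, O) = (O - O)/6 = (⅙)*0 = 0)
L = 0
r(a) = a²
√(L + r(w(-23, -4))) = √(0 + (-1*(-4))²) = √(0 + 4²) = √(0 + 16) = √16 = 4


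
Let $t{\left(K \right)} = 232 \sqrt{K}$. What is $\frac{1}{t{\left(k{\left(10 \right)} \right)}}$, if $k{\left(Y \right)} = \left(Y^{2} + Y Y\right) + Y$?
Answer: $\frac{\sqrt{210}}{48720} \approx 0.00029744$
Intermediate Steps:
$k{\left(Y \right)} = Y + 2 Y^{2}$ ($k{\left(Y \right)} = \left(Y^{2} + Y^{2}\right) + Y = 2 Y^{2} + Y = Y + 2 Y^{2}$)
$\frac{1}{t{\left(k{\left(10 \right)} \right)}} = \frac{1}{232 \sqrt{10 \left(1 + 2 \cdot 10\right)}} = \frac{1}{232 \sqrt{10 \left(1 + 20\right)}} = \frac{1}{232 \sqrt{10 \cdot 21}} = \frac{1}{232 \sqrt{210}} = \frac{\sqrt{210}}{48720}$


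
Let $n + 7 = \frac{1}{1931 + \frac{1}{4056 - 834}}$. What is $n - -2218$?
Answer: $\frac{13756144335}{6221683} \approx 2211.0$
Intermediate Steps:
$n = - \frac{43548559}{6221683}$ ($n = -7 + \frac{1}{1931 + \frac{1}{4056 - 834}} = -7 + \frac{1}{1931 + \frac{1}{3222}} = -7 + \frac{1}{\frac{6221683}{3222}} = -7 + \frac{3222}{6221683} = - \frac{43548559}{6221683} \approx -6.9995$)
$n - -2218 = - \frac{43548559}{6221683} - -2218 = - \frac{43548559}{6221683} + 2218 = \frac{13756144335}{6221683}$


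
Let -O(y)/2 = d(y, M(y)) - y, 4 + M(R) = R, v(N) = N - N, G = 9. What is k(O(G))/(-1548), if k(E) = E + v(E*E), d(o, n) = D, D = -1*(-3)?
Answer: -1/129 ≈ -0.0077519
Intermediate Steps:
D = 3
v(N) = 0
M(R) = -4 + R
d(o, n) = 3
O(y) = -6 + 2*y (O(y) = -2*(3 - y) = -6 + 2*y)
k(E) = E (k(E) = E + 0 = E)
k(O(G))/(-1548) = (-6 + 2*9)/(-1548) = (-6 + 18)*(-1/1548) = 12*(-1/1548) = -1/129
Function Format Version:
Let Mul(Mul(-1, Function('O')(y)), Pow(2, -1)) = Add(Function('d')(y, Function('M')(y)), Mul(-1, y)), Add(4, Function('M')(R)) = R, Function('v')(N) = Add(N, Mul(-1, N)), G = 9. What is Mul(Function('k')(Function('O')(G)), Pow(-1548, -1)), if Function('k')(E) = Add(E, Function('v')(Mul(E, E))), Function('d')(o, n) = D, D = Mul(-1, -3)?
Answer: Rational(-1, 129) ≈ -0.0077519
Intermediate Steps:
D = 3
Function('v')(N) = 0
Function('M')(R) = Add(-4, R)
Function('d')(o, n) = 3
Function('O')(y) = Add(-6, Mul(2, y)) (Function('O')(y) = Mul(-2, Add(3, Mul(-1, y))) = Add(-6, Mul(2, y)))
Function('k')(E) = E (Function('k')(E) = Add(E, 0) = E)
Mul(Function('k')(Function('O')(G)), Pow(-1548, -1)) = Mul(Add(-6, Mul(2, 9)), Pow(-1548, -1)) = Mul(Add(-6, 18), Rational(-1, 1548)) = Mul(12, Rational(-1, 1548)) = Rational(-1, 129)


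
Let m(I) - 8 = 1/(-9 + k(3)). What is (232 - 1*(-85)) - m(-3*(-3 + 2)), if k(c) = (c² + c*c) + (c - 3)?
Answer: 2780/9 ≈ 308.89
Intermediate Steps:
k(c) = -3 + c + 2*c² (k(c) = (c² + c²) + (-3 + c) = 2*c² + (-3 + c) = -3 + c + 2*c²)
m(I) = 73/9 (m(I) = 8 + 1/(-9 + (-3 + 3 + 2*3²)) = 8 + 1/(-9 + (-3 + 3 + 2*9)) = 8 + 1/(-9 + (-3 + 3 + 18)) = 8 + 1/(-9 + 18) = 8 + 1/9 = 8 + ⅑ = 73/9)
(232 - 1*(-85)) - m(-3*(-3 + 2)) = (232 - 1*(-85)) - 1*73/9 = (232 + 85) - 73/9 = 317 - 73/9 = 2780/9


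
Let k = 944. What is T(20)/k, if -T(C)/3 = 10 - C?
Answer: 15/472 ≈ 0.031780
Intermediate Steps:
T(C) = -30 + 3*C (T(C) = -3*(10 - C) = -30 + 3*C)
T(20)/k = (-30 + 3*20)/944 = (-30 + 60)*(1/944) = 30*(1/944) = 15/472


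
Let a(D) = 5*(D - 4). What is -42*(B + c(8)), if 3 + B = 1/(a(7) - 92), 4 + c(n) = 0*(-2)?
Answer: 3240/11 ≈ 294.55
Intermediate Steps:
a(D) = -20 + 5*D (a(D) = 5*(-4 + D) = -20 + 5*D)
c(n) = -4 (c(n) = -4 + 0*(-2) = -4 + 0 = -4)
B = -232/77 (B = -3 + 1/((-20 + 5*7) - 92) = -3 + 1/((-20 + 35) - 92) = -3 + 1/(15 - 92) = -3 + 1/(-77) = -3 - 1/77 = -232/77 ≈ -3.0130)
-42*(B + c(8)) = -42*(-232/77 - 4) = -42*(-540/77) = 3240/11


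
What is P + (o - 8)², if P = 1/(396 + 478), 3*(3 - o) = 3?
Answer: 31465/874 ≈ 36.001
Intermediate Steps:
o = 2 (o = 3 - ⅓*3 = 3 - 1 = 2)
P = 1/874 ≈ 0.0011442
P + (o - 8)² = 1/874 + (2 - 8)² = 1/874 + (-6)² = 1/874 + 36 = 31465/874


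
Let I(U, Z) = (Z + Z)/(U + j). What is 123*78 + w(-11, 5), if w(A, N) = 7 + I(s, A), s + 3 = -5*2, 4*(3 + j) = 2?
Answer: 297675/31 ≈ 9602.4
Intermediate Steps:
j = -5/2 (j = -3 + (¼)*2 = -3 + ½ = -5/2 ≈ -2.5000)
s = -13 (s = -3 - 5*2 = -3 - 10 = -13)
I(U, Z) = 2*Z/(-5/2 + U) (I(U, Z) = (Z + Z)/(U - 5/2) = (2*Z)/(-5/2 + U) = 2*Z/(-5/2 + U))
w(A, N) = 7 - 4*A/31 (w(A, N) = 7 + 4*A/(-5 + 2*(-13)) = 7 + 4*A/(-5 - 26) = 7 + 4*A/(-31) = 7 + 4*A*(-1/31) = 7 - 4*A/31)
123*78 + w(-11, 5) = 123*78 + (7 - 4/31*(-11)) = 9594 + (7 + 44/31) = 9594 + 261/31 = 297675/31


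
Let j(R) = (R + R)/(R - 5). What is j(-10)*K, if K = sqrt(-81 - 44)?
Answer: 20*I*sqrt(5)/3 ≈ 14.907*I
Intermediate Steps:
j(R) = 2*R/(-5 + R) (j(R) = (2*R)/(-5 + R) = 2*R/(-5 + R))
K = 5*I*sqrt(5) (K = sqrt(-125) = 5*I*sqrt(5) ≈ 11.18*I)
j(-10)*K = (2*(-10)/(-5 - 10))*(5*I*sqrt(5)) = (2*(-10)/(-15))*(5*I*sqrt(5)) = (2*(-10)*(-1/15))*(5*I*sqrt(5)) = 4*(5*I*sqrt(5))/3 = 20*I*sqrt(5)/3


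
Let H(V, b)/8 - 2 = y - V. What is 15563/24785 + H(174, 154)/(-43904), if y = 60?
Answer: 787372/1214465 ≈ 0.64833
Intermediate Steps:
H(V, b) = 496 - 8*V (H(V, b) = 16 + 8*(60 - V) = 16 + (480 - 8*V) = 496 - 8*V)
15563/24785 + H(174, 154)/(-43904) = 15563/24785 + (496 - 8*174)/(-43904) = 15563*(1/24785) + (496 - 1392)*(-1/43904) = 15563/24785 - 896*(-1/43904) = 15563/24785 + 1/49 = 787372/1214465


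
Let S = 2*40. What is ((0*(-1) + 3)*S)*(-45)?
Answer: -10800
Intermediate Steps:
S = 80
((0*(-1) + 3)*S)*(-45) = ((0*(-1) + 3)*80)*(-45) = ((0 + 3)*80)*(-45) = (3*80)*(-45) = 240*(-45) = -10800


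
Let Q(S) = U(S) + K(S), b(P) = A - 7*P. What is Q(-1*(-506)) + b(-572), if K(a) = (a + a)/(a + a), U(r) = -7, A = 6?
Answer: 4004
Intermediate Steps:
b(P) = 6 - 7*P
K(a) = 1 (K(a) = (2*a)/((2*a)) = (2*a)*(1/(2*a)) = 1)
Q(S) = -6 (Q(S) = -7 + 1 = -6)
Q(-1*(-506)) + b(-572) = -6 + (6 - 7*(-572)) = -6 + (6 + 4004) = -6 + 4010 = 4004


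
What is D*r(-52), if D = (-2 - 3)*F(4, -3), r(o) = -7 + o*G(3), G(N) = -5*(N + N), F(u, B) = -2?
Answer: 15530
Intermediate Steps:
G(N) = -10*N
r(o) = -7 - 30*o (r(o) = -7 + o*(-10*3) = -7 + o*(-30) = -7 - 30*o)
D = 10 (D = (-2 - 3)*(-2) = -5*(-2) = 10)
D*r(-52) = 10*(-7 - 30*(-52)) = 10*(-7 + 1560) = 10*1553 = 15530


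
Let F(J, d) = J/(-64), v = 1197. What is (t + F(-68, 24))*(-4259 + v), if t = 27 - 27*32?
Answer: 20477125/8 ≈ 2.5596e+6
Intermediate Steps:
F(J, d) = -J/64 (F(J, d) = J*(-1/64) = -J/64)
t = -837 (t = 27 - 864 = -837)
(t + F(-68, 24))*(-4259 + v) = (-837 - 1/64*(-68))*(-4259 + 1197) = (-837 + 17/16)*(-3062) = -13375/16*(-3062) = 20477125/8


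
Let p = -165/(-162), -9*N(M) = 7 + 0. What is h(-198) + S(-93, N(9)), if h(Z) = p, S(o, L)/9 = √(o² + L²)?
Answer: 55/54 + √700618 ≈ 838.05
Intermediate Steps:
N(M) = -7/9 (N(M) = -(7 + 0)/9 = -⅑*7 = -7/9)
p = 55/54 (p = -165*(-1/162) = 55/54 ≈ 1.0185)
S(o, L) = 9*√(L² + o²) (S(o, L) = 9*√(o² + L²) = 9*√(L² + o²))
h(Z) = 55/54
h(-198) + S(-93, N(9)) = 55/54 + 9*√((-7/9)² + (-93)²) = 55/54 + 9*√(49/81 + 8649) = 55/54 + 9*√(700618/81) = 55/54 + 9*(√700618/9) = 55/54 + √700618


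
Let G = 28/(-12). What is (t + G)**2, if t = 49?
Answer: 19600/9 ≈ 2177.8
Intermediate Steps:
G = -7/3 (G = 28*(-1/12) = -7/3 ≈ -2.3333)
(t + G)**2 = (49 - 7/3)**2 = (140/3)**2 = 19600/9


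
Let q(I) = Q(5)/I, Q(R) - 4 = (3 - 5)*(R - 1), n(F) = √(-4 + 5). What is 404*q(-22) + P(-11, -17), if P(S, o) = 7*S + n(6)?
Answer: -28/11 ≈ -2.5455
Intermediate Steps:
n(F) = 1 (n(F) = √1 = 1)
Q(R) = 6 - 2*R (Q(R) = 4 + (3 - 5)*(R - 1) = 4 - 2*(-1 + R) = 4 + (2 - 2*R) = 6 - 2*R)
P(S, o) = 1 + 7*S (P(S, o) = 7*S + 1 = 1 + 7*S)
q(I) = -4/I (q(I) = (6 - 2*5)/I = (6 - 10)/I = -4/I)
404*q(-22) + P(-11, -17) = 404*(-4/(-22)) + (1 + 7*(-11)) = 404*(-4*(-1/22)) + (1 - 77) = 404*(2/11) - 76 = 808/11 - 76 = -28/11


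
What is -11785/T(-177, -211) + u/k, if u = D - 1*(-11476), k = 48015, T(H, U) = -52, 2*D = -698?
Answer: 188811793/832260 ≈ 226.87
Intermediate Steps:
D = -349 (D = (½)*(-698) = -349)
u = 11127 (u = -349 - 1*(-11476) = -349 + 11476 = 11127)
-11785/T(-177, -211) + u/k = -11785/(-52) + 11127/48015 = -11785*(-1/52) + 11127*(1/48015) = 11785/52 + 3709/16005 = 188811793/832260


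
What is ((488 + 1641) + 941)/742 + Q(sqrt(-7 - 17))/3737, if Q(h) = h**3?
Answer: 1535/371 - 48*I*sqrt(6)/3737 ≈ 4.1375 - 0.031463*I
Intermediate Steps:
((488 + 1641) + 941)/742 + Q(sqrt(-7 - 17))/3737 = ((488 + 1641) + 941)/742 + (sqrt(-7 - 17))**3/3737 = (2129 + 941)*(1/742) + (sqrt(-24))**3*(1/3737) = 3070*(1/742) + (2*I*sqrt(6))**3*(1/3737) = 1535/371 - 48*I*sqrt(6)*(1/3737) = 1535/371 - 48*I*sqrt(6)/3737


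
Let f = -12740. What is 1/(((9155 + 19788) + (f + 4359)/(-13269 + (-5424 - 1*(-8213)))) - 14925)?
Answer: 10480/146917021 ≈ 7.1333e-5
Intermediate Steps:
1/(((9155 + 19788) + (f + 4359)/(-13269 + (-5424 - 1*(-8213)))) - 14925) = 1/(((9155 + 19788) + (-12740 + 4359)/(-13269 + (-5424 - 1*(-8213)))) - 14925) = 1/((28943 - 8381/(-13269 + (-5424 + 8213))) - 14925) = 1/((28943 - 8381/(-13269 + 2789)) - 14925) = 1/((28943 - 8381/(-10480)) - 14925) = 1/((28943 - 8381*(-1/10480)) - 14925) = 1/((28943 + 8381/10480) - 14925) = 1/(303331021/10480 - 14925) = 1/(146917021/10480) = 10480/146917021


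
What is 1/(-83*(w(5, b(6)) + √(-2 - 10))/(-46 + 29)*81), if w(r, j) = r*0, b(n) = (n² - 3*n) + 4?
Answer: -17*I*√3/40338 ≈ -0.00072995*I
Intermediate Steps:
b(n) = 4 + n² - 3*n
w(r, j) = 0
1/(-83*(w(5, b(6)) + √(-2 - 10))/(-46 + 29)*81) = 1/(-83*(0 + √(-2 - 10))/(-46 + 29)*81) = 1/(-83*(0 + √(-12))/(-17)*81) = 1/(-83*(0 + 2*I*√3)*(-1)/17*81) = 1/(-83*2*I*√3*(-1)/17*81) = 1/(-(-166)*I*√3/17*81) = 1/((166*I*√3/17)*81) = 1/(13446*I*√3/17) = -17*I*√3/40338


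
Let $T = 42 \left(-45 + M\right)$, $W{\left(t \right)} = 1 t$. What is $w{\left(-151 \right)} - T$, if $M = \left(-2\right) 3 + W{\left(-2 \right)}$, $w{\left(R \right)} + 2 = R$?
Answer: $2073$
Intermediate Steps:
$W{\left(t \right)} = t$
$w{\left(R \right)} = -2 + R$
$M = -8$ ($M = \left(-2\right) 3 - 2 = -6 - 2 = -8$)
$T = -2226$ ($T = 42 \left(-45 - 8\right) = 42 \left(-53\right) = -2226$)
$w{\left(-151 \right)} - T = \left(-2 - 151\right) - -2226 = -153 + 2226 = 2073$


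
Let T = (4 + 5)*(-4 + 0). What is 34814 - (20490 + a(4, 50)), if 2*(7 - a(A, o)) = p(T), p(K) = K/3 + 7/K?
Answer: 1030385/72 ≈ 14311.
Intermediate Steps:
T = -36 (T = 9*(-4) = -36)
p(K) = 7/K + K/3 (p(K) = K*(1/3) + 7/K = K/3 + 7/K = 7/K + K/3)
a(A, o) = 943/72 (a(A, o) = 7 - (7/(-36) + (1/3)*(-36))/2 = 7 - (7*(-1/36) - 12)/2 = 7 - (-7/36 - 12)/2 = 7 - 1/2*(-439/36) = 7 + 439/72 = 943/72)
34814 - (20490 + a(4, 50)) = 34814 - (20490 + 943/72) = 34814 - 1*1476223/72 = 34814 - 1476223/72 = 1030385/72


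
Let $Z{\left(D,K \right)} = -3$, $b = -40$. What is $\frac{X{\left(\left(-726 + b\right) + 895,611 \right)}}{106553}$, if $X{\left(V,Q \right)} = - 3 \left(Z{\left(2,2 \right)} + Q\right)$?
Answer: $- \frac{1824}{106553} \approx -0.017118$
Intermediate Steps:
$X{\left(V,Q \right)} = 9 - 3 Q$ ($X{\left(V,Q \right)} = - 3 \left(-3 + Q\right) = 9 - 3 Q$)
$\frac{X{\left(\left(-726 + b\right) + 895,611 \right)}}{106553} = \frac{9 - 1833}{106553} = \left(9 - 1833\right) \frac{1}{106553} = \left(-1824\right) \frac{1}{106553} = - \frac{1824}{106553}$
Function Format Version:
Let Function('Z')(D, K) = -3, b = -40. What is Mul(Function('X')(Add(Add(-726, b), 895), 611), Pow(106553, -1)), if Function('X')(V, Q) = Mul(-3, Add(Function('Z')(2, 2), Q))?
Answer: Rational(-1824, 106553) ≈ -0.017118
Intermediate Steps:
Function('X')(V, Q) = Add(9, Mul(-3, Q)) (Function('X')(V, Q) = Mul(-3, Add(-3, Q)) = Add(9, Mul(-3, Q)))
Mul(Function('X')(Add(Add(-726, b), 895), 611), Pow(106553, -1)) = Mul(Add(9, Mul(-3, 611)), Pow(106553, -1)) = Mul(Add(9, -1833), Rational(1, 106553)) = Mul(-1824, Rational(1, 106553)) = Rational(-1824, 106553)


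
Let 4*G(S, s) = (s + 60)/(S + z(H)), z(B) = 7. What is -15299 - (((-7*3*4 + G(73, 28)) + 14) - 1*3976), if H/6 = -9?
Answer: -450131/40 ≈ -11253.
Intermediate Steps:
H = -54 (H = 6*(-9) = -54)
G(S, s) = (60 + s)/(4*(7 + S)) (G(S, s) = ((s + 60)/(S + 7))/4 = ((60 + s)/(7 + S))/4 = (60 + s)/(4*(7 + S)))
-15299 - (((-7*3*4 + G(73, 28)) + 14) - 1*3976) = -15299 - (((-7*3*4 + (60 + 28)/(4*(7 + 73))) + 14) - 1*3976) = -15299 - (((-21*4 + (1/4)*88/80) + 14) - 3976) = -15299 - (((-84 + (1/4)*(1/80)*88) + 14) - 3976) = -15299 - (((-84 + 11/40) + 14) - 3976) = -15299 - ((-3349/40 + 14) - 3976) = -15299 - (-2789/40 - 3976) = -15299 - 1*(-161829/40) = -15299 + 161829/40 = -450131/40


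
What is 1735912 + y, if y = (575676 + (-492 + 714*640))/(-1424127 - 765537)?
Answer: 79188812113/45618 ≈ 1.7359e+6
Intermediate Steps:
y = -21503/45618 (y = (575676 + (-492 + 456960))/(-2189664) = (575676 + 456468)*(-1/2189664) = 1032144*(-1/2189664) = -21503/45618 ≈ -0.47137)
1735912 + y = 1735912 - 21503/45618 = 79188812113/45618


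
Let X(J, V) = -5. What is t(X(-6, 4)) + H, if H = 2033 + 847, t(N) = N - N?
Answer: 2880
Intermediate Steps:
t(N) = 0
H = 2880
t(X(-6, 4)) + H = 0 + 2880 = 2880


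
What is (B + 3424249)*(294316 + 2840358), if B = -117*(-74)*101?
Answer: 13475045066518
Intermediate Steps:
B = 874458 (B = 8658*101 = 874458)
(B + 3424249)*(294316 + 2840358) = (874458 + 3424249)*(294316 + 2840358) = 4298707*3134674 = 13475045066518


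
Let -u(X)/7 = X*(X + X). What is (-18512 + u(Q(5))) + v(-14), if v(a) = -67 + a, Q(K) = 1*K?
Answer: -18943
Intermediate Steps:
Q(K) = K
u(X) = -14*X² (u(X) = -7*X*(X + X) = -7*X*2*X = -14*X²)
(-18512 + u(Q(5))) + v(-14) = (-18512 - 14*5²) + (-67 - 14) = (-18512 - 14*25) - 81 = (-18512 - 350) - 81 = -18862 - 81 = -18943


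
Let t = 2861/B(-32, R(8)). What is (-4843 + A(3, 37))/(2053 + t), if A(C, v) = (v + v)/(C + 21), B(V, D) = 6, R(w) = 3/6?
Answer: -58079/30358 ≈ -1.9131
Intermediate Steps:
R(w) = 1/2 (R(w) = 3*(1/6) = 1/2)
t = 2861/6 ≈ 476.83
A(C, v) = 2*v/(21 + C) (A(C, v) = (2*v)/(21 + C) = 2*v/(21 + C))
(-4843 + A(3, 37))/(2053 + t) = (-4843 + 2*37/(21 + 3))/(2053 + 2861/6) = (-4843 + 2*37/24)/(15179/6) = (-4843 + 2*37*(1/24))*(6/15179) = (-4843 + 37/12)*(6/15179) = -58079/12*6/15179 = -58079/30358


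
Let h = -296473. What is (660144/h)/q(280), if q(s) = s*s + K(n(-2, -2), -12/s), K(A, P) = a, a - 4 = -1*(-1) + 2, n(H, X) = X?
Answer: -660144/23245558511 ≈ -2.8399e-5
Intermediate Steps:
a = 7 (a = 4 + (-1*(-1) + 2) = 4 + (1 + 2) = 4 + 3 = 7)
K(A, P) = 7
q(s) = 7 + s² (q(s) = s*s + 7 = s² + 7 = 7 + s²)
(660144/h)/q(280) = (660144/(-296473))/(7 + 280²) = (660144*(-1/296473))/(7 + 78400) = -660144/296473/78407 = -660144/296473*1/78407 = -660144/23245558511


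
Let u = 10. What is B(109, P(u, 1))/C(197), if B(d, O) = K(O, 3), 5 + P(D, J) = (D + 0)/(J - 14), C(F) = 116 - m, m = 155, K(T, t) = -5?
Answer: 5/39 ≈ 0.12821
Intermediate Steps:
C(F) = -39 (C(F) = 116 - 1*155 = 116 - 155 = -39)
P(D, J) = -5 + D/(-14 + J) (P(D, J) = -5 + (D + 0)/(J - 14) = -5 + D/(-14 + J))
B(d, O) = -5
B(109, P(u, 1))/C(197) = -5/(-39) = -5*(-1/39) = 5/39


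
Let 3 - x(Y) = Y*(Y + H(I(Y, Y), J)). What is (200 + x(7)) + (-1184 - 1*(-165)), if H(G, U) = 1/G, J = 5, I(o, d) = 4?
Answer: -3467/4 ≈ -866.75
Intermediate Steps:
x(Y) = 3 - Y*(¼ + Y) (x(Y) = 3 - Y*(Y + 1/4) = 3 - Y*(Y + ¼) = 3 - Y*(¼ + Y))
(200 + x(7)) + (-1184 - 1*(-165)) = (200 + (3 - 1*7² - ¼*7)) + (-1184 - 1*(-165)) = (200 + (3 - 1*49 - 7/4)) + (-1184 + 165) = (200 + (3 - 49 - 7/4)) - 1019 = (200 - 191/4) - 1019 = 609/4 - 1019 = -3467/4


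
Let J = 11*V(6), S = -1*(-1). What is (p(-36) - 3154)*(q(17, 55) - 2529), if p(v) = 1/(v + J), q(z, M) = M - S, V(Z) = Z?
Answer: 15612135/2 ≈ 7.8061e+6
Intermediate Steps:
S = 1
q(z, M) = -1 + M (q(z, M) = M - 1*1 = M - 1 = -1 + M)
J = 66 (J = 11*6 = 66)
p(v) = 1/(66 + v) (p(v) = 1/(v + 66) = 1/(66 + v))
(p(-36) - 3154)*(q(17, 55) - 2529) = (1/(66 - 36) - 3154)*((-1 + 55) - 2529) = (1/30 - 3154)*(54 - 2529) = (1/30 - 3154)*(-2475) = -94619/30*(-2475) = 15612135/2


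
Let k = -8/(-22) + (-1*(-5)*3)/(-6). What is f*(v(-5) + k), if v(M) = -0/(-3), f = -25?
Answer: 1175/22 ≈ 53.409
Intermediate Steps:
v(M) = 0 (v(M) = -0*(-1)/3 = -3*0 = 0)
k = -47/22 (k = -8*(-1/22) + (5*3)*(-1/6) = 4/11 + 15*(-1/6) = 4/11 - 5/2 = -47/22 ≈ -2.1364)
f*(v(-5) + k) = -25*(0 - 47/22) = -25*(-47/22) = 1175/22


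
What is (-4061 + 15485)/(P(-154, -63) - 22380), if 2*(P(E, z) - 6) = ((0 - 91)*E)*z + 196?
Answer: -11424/463717 ≈ -0.024636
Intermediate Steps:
P(E, z) = 104 - 91*E*z/2 (P(E, z) = 6 + (((0 - 91)*E)*z + 196)/2 = 6 + ((-91*E)*z + 196)/2 = 6 + (-91*E*z + 196)/2 = 6 + (196 - 91*E*z)/2 = 6 + (98 - 91*E*z/2) = 104 - 91*E*z/2)
(-4061 + 15485)/(P(-154, -63) - 22380) = (-4061 + 15485)/((104 - 91/2*(-154)*(-63)) - 22380) = 11424/((104 - 441441) - 22380) = 11424/(-441337 - 22380) = 11424/(-463717) = 11424*(-1/463717) = -11424/463717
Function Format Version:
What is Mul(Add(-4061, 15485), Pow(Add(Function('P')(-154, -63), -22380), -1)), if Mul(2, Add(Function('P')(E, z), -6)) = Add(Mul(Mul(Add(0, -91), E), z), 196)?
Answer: Rational(-11424, 463717) ≈ -0.024636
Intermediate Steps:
Function('P')(E, z) = Add(104, Mul(Rational(-91, 2), E, z)) (Function('P')(E, z) = Add(6, Mul(Rational(1, 2), Add(Mul(Mul(Add(0, -91), E), z), 196))) = Add(6, Mul(Rational(1, 2), Add(Mul(Mul(-91, E), z), 196))) = Add(6, Mul(Rational(1, 2), Add(Mul(-91, E, z), 196))) = Add(6, Mul(Rational(1, 2), Add(196, Mul(-91, E, z)))) = Add(6, Add(98, Mul(Rational(-91, 2), E, z))) = Add(104, Mul(Rational(-91, 2), E, z)))
Mul(Add(-4061, 15485), Pow(Add(Function('P')(-154, -63), -22380), -1)) = Mul(Add(-4061, 15485), Pow(Add(Add(104, Mul(Rational(-91, 2), -154, -63)), -22380), -1)) = Mul(11424, Pow(Add(Add(104, -441441), -22380), -1)) = Mul(11424, Pow(Add(-441337, -22380), -1)) = Mul(11424, Pow(-463717, -1)) = Mul(11424, Rational(-1, 463717)) = Rational(-11424, 463717)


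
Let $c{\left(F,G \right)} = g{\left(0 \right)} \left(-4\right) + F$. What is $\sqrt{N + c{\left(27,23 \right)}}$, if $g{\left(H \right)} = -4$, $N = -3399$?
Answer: $2 i \sqrt{839} \approx 57.931 i$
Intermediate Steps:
$c{\left(F,G \right)} = 16 + F$ ($c{\left(F,G \right)} = \left(-4\right) \left(-4\right) + F = 16 + F$)
$\sqrt{N + c{\left(27,23 \right)}} = \sqrt{-3399 + \left(16 + 27\right)} = \sqrt{-3399 + 43} = \sqrt{-3356} = 2 i \sqrt{839}$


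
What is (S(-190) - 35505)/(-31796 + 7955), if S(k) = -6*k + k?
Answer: 34555/23841 ≈ 1.4494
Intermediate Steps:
S(k) = -5*k
(S(-190) - 35505)/(-31796 + 7955) = (-5*(-190) - 35505)/(-31796 + 7955) = (950 - 35505)/(-23841) = -34555*(-1/23841) = 34555/23841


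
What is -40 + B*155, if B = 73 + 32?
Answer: 16235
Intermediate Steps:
B = 105
-40 + B*155 = -40 + 105*155 = -40 + 16275 = 16235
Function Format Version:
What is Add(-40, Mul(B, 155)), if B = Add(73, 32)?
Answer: 16235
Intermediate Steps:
B = 105
Add(-40, Mul(B, 155)) = Add(-40, Mul(105, 155)) = Add(-40, 16275) = 16235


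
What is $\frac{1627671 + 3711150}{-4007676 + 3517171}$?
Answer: $- \frac{5338821}{490505} \approx -10.884$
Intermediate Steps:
$\frac{1627671 + 3711150}{-4007676 + 3517171} = \frac{5338821}{-490505} = 5338821 \left(- \frac{1}{490505}\right) = - \frac{5338821}{490505}$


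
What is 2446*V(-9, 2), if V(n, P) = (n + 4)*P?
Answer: -24460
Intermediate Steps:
V(n, P) = P*(4 + n) (V(n, P) = (4 + n)*P = P*(4 + n))
2446*V(-9, 2) = 2446*(2*(4 - 9)) = 2446*(2*(-5)) = 2446*(-10) = -24460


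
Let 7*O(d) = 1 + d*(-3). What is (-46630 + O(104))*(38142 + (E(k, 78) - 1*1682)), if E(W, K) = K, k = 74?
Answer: -11937731898/7 ≈ -1.7054e+9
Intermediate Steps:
O(d) = ⅐ - 3*d/7 (O(d) = (1 + d*(-3))/7 = (1 - 3*d)/7 = ⅐ - 3*d/7)
(-46630 + O(104))*(38142 + (E(k, 78) - 1*1682)) = (-46630 + (⅐ - 3/7*104))*(38142 + (78 - 1*1682)) = (-46630 + (⅐ - 312/7))*(38142 + (78 - 1682)) = (-46630 - 311/7)*(38142 - 1604) = -326721/7*36538 = -11937731898/7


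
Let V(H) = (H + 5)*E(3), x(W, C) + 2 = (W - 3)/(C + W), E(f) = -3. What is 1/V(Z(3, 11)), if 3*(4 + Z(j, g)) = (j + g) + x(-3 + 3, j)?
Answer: -1/14 ≈ -0.071429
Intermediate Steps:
x(W, C) = -2 + (-3 + W)/(C + W) (x(W, C) = -2 + (W - 3)/(C + W) = -2 + (-3 + W)/(C + W))
Z(j, g) = -4 + g/3 + j/3 + (-3 - 2*j)/(3*j) (Z(j, g) = -4 + ((j + g) + (-3 - (-3 + 3) - 2*j)/(j + (-3 + 3)))/3 = -4 + ((g + j) + (-3 - 1*0 - 2*j)/(j + 0))/3 = -4 + ((g + j) + (-3 + 0 - 2*j)/j)/3 = -4 + ((g + j) + (-3 - 2*j)/j)/3 = -4 + (g + j + (-3 - 2*j)/j)/3 = -4 + (g/3 + j/3 + (-3 - 2*j)/(3*j)) = -4 + g/3 + j/3 + (-3 - 2*j)/(3*j))
V(H) = -15 - 3*H (V(H) = (H + 5)*(-3) = (5 + H)*(-3) = -15 - 3*H)
1/V(Z(3, 11)) = 1/(-15 - 3*(-14/3 - 1/3 + (1/3)*11 + (1/3)*3)) = 1/(-15 - 3*(-14/3 - 1*1/3 + 11/3 + 1)) = 1/(-15 - 3*(-14/3 - 1/3 + 11/3 + 1)) = 1/(-15 - 3*(-1/3)) = 1/(-15 + 1) = 1/(-14) = -1/14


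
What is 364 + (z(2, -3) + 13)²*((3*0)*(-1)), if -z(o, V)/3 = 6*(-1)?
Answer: 364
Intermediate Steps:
z(o, V) = 18 (z(o, V) = -18*(-1) = -3*(-6) = 18)
364 + (z(2, -3) + 13)²*((3*0)*(-1)) = 364 + (18 + 13)²*((3*0)*(-1)) = 364 + 31²*(0*(-1)) = 364 + 961*0 = 364 + 0 = 364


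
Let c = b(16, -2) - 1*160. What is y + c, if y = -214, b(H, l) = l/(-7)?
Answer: -2616/7 ≈ -373.71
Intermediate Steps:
b(H, l) = -l/7 (b(H, l) = l*(-1/7) = -l/7)
c = -1118/7 (c = -1/7*(-2) - 1*160 = 2/7 - 160 = -1118/7 ≈ -159.71)
y + c = -214 - 1118/7 = -2616/7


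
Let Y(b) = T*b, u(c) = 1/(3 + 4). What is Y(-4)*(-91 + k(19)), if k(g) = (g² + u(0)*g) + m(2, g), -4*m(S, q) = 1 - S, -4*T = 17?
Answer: 129931/28 ≈ 4640.4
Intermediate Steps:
T = -17/4 (T = -¼*17 = -17/4 ≈ -4.2500)
u(c) = ⅐ (u(c) = 1/7 = ⅐)
m(S, q) = -¼ + S/4 (m(S, q) = -(1 - S)/4 = -¼ + S/4)
Y(b) = -17*b/4
k(g) = ¼ + g² + g/7 (k(g) = (g² + g/7) + (-¼ + (¼)*2) = (g² + g/7) + (-¼ + ½) = (g² + g/7) + ¼ = ¼ + g² + g/7)
Y(-4)*(-91 + k(19)) = (-17/4*(-4))*(-91 + (¼ + 19² + (⅐)*19)) = 17*(-91 + (¼ + 361 + 19/7)) = 17*(-91 + 10191/28) = 17*(7643/28) = 129931/28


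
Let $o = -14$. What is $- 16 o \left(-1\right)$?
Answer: $-224$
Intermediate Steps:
$- 16 o \left(-1\right) = \left(-16\right) \left(-14\right) \left(-1\right) = 224 \left(-1\right) = -224$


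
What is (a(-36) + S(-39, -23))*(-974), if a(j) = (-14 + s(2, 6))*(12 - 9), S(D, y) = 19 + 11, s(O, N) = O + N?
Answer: -11688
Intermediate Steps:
s(O, N) = N + O
S(D, y) = 30
a(j) = -18 (a(j) = (-14 + (6 + 2))*(12 - 9) = (-14 + 8)*3 = -6*3 = -18)
(a(-36) + S(-39, -23))*(-974) = (-18 + 30)*(-974) = 12*(-974) = -11688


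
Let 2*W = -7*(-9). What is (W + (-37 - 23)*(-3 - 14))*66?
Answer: 69399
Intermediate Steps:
W = 63/2 (W = (-7*(-9))/2 = (1/2)*63 = 63/2 ≈ 31.500)
(W + (-37 - 23)*(-3 - 14))*66 = (63/2 + (-37 - 23)*(-3 - 14))*66 = (63/2 - 60*(-17))*66 = (63/2 + 1020)*66 = (2103/2)*66 = 69399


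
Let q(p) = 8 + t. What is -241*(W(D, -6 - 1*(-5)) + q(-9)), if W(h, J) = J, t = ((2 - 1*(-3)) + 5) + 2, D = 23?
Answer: -4579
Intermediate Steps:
t = 12 (t = ((2 + 3) + 5) + 2 = (5 + 5) + 2 = 10 + 2 = 12)
q(p) = 20 (q(p) = 8 + 12 = 20)
-241*(W(D, -6 - 1*(-5)) + q(-9)) = -241*((-6 - 1*(-5)) + 20) = -241*((-6 + 5) + 20) = -241*(-1 + 20) = -241*19 = -4579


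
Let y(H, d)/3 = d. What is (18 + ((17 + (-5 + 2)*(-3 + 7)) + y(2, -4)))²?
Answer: 121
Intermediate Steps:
y(H, d) = 3*d
(18 + ((17 + (-5 + 2)*(-3 + 7)) + y(2, -4)))² = (18 + ((17 + (-5 + 2)*(-3 + 7)) + 3*(-4)))² = (18 + ((17 - 3*4) - 12))² = (18 + ((17 - 12) - 12))² = (18 + (5 - 12))² = (18 - 7)² = 11² = 121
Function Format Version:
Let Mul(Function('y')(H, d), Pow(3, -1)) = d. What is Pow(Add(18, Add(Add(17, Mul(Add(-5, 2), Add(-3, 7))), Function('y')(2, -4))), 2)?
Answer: 121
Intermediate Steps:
Function('y')(H, d) = Mul(3, d)
Pow(Add(18, Add(Add(17, Mul(Add(-5, 2), Add(-3, 7))), Function('y')(2, -4))), 2) = Pow(Add(18, Add(Add(17, Mul(Add(-5, 2), Add(-3, 7))), Mul(3, -4))), 2) = Pow(Add(18, Add(Add(17, Mul(-3, 4)), -12)), 2) = Pow(Add(18, Add(Add(17, -12), -12)), 2) = Pow(Add(18, Add(5, -12)), 2) = Pow(Add(18, -7), 2) = Pow(11, 2) = 121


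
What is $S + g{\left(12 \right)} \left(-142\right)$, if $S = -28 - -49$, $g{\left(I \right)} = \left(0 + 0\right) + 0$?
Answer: $21$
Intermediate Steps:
$g{\left(I \right)} = 0$ ($g{\left(I \right)} = 0 + 0 = 0$)
$S = 21$ ($S = -28 + 49 = 21$)
$S + g{\left(12 \right)} \left(-142\right) = 21 + 0 \left(-142\right) = 21 + 0 = 21$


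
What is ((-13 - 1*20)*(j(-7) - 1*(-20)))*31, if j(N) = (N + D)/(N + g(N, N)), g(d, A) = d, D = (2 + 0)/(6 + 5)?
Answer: -293415/14 ≈ -20958.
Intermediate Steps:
D = 2/11 ≈ 0.18182
j(N) = (2/11 + N)/(2*N) (j(N) = (N + 2/11)/(N + N) = (2/11 + N)/((2*N)) = (2/11 + N)*(1/(2*N)) = (2/11 + N)/(2*N))
((-13 - 1*20)*(j(-7) - 1*(-20)))*31 = ((-13 - 1*20)*((1/22)*(2 + 11*(-7))/(-7) - 1*(-20)))*31 = ((-13 - 20)*((1/22)*(-1/7)*(2 - 77) + 20))*31 = -33*((1/22)*(-1/7)*(-75) + 20)*31 = -33*(75/154 + 20)*31 = -33*3155/154*31 = -9465/14*31 = -293415/14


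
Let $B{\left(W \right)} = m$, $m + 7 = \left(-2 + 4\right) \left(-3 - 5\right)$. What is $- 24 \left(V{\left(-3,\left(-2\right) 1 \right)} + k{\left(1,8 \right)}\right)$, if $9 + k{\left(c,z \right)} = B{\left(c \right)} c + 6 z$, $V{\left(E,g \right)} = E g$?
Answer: $-528$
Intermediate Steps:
$m = -23$ ($m = -7 + \left(-2 + 4\right) \left(-3 - 5\right) = -7 + 2 \left(-8\right) = -7 - 16 = -23$)
$B{\left(W \right)} = -23$
$k{\left(c,z \right)} = -9 - 23 c + 6 z$ ($k{\left(c,z \right)} = -9 - \left(- 6 z + 23 c\right) = -9 - 23 c + 6 z$)
$- 24 \left(V{\left(-3,\left(-2\right) 1 \right)} + k{\left(1,8 \right)}\right) = - 24 \left(- 3 \left(\left(-2\right) 1\right) - -16\right) = - 24 \left(\left(-3\right) \left(-2\right) - -16\right) = - 24 \left(6 + 16\right) = \left(-24\right) 22 = -528$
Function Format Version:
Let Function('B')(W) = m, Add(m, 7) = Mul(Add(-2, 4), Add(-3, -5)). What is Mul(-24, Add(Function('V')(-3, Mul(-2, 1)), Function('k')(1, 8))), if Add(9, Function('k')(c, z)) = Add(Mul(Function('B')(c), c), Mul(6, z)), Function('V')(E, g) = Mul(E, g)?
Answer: -528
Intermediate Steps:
m = -23 (m = Add(-7, Mul(Add(-2, 4), Add(-3, -5))) = Add(-7, Mul(2, -8)) = Add(-7, -16) = -23)
Function('B')(W) = -23
Function('k')(c, z) = Add(-9, Mul(-23, c), Mul(6, z)) (Function('k')(c, z) = Add(-9, Add(Mul(-23, c), Mul(6, z))) = Add(-9, Mul(-23, c), Mul(6, z)))
Mul(-24, Add(Function('V')(-3, Mul(-2, 1)), Function('k')(1, 8))) = Mul(-24, Add(Mul(-3, Mul(-2, 1)), Add(-9, Mul(-23, 1), Mul(6, 8)))) = Mul(-24, Add(Mul(-3, -2), Add(-9, -23, 48))) = Mul(-24, Add(6, 16)) = Mul(-24, 22) = -528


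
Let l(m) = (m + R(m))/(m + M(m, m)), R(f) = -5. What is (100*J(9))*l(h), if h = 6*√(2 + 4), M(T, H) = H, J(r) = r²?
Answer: 4050 - 1125*√6/2 ≈ 2672.2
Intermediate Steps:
h = 6*√6 ≈ 14.697
l(m) = (-5 + m)/(2*m) (l(m) = (m - 5)/(m + m) = (-5 + m)/((2*m)) = (-5 + m)*(1/(2*m)) = (-5 + m)/(2*m))
(100*J(9))*l(h) = (100*9²)*((-5 + 6*√6)/(2*((6*√6)))) = (100*81)*((√6/36)*(-5 + 6*√6)/2) = 8100*(√6*(-5 + 6*√6)/72) = 225*√6*(-5 + 6*√6)/2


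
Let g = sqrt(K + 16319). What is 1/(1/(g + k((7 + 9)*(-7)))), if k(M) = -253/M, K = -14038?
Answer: 253/112 + sqrt(2281) ≈ 50.019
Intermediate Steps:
g = sqrt(2281) (g = sqrt(-14038 + 16319) = sqrt(2281) ≈ 47.760)
1/(1/(g + k((7 + 9)*(-7)))) = 1/(1/(sqrt(2281) - 253*(-1/(7*(7 + 9))))) = 1/(1/(sqrt(2281) - 253/(16*(-7)))) = 1/(1/(sqrt(2281) - 253/(-112))) = 1/(1/(sqrt(2281) - 253*(-1/112))) = 1/(1/(sqrt(2281) + 253/112)) = 1/(1/(253/112 + sqrt(2281))) = 253/112 + sqrt(2281)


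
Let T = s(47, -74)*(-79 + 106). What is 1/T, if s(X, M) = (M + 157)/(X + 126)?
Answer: 173/2241 ≈ 0.077198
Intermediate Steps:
s(X, M) = (157 + M)/(126 + X)
T = 2241/173 (T = ((157 - 74)/(126 + 47))*(-79 + 106) = (83/173)*27 = 2241/173 ≈ 12.954)
1/T = 1/(2241/173) = 173/2241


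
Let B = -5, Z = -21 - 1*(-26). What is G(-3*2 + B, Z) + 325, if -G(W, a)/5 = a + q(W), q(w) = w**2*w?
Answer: 6955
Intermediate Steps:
q(w) = w**3
Z = 5 (Z = -21 + 26 = 5)
G(W, a) = -5*a - 5*W**3 (G(W, a) = -5*(a + W**3) = -5*a - 5*W**3)
G(-3*2 + B, Z) + 325 = (-5*5 - 5*(-3*2 - 5)**3) + 325 = (-25 - 5*(-6 - 5)**3) + 325 = (-25 - 5*(-11)**3) + 325 = (-25 - 5*(-1331)) + 325 = (-25 + 6655) + 325 = 6630 + 325 = 6955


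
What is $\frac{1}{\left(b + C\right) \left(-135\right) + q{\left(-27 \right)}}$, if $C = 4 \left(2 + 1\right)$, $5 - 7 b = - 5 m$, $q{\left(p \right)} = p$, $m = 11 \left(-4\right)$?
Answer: $\frac{7}{17496} \approx 0.00040009$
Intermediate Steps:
$m = -44$
$b = - \frac{215}{7}$ ($b = \frac{5}{7} - \frac{\left(-5\right) \left(-44\right)}{7} = \frac{5}{7} - \frac{220}{7} = - \frac{215}{7} \approx -30.714$)
$C = 12$ ($C = 4 \cdot 3 = 12$)
$\frac{1}{\left(b + C\right) \left(-135\right) + q{\left(-27 \right)}} = \frac{1}{\left(- \frac{215}{7} + 12\right) \left(-135\right) - 27} = \frac{1}{\left(- \frac{131}{7}\right) \left(-135\right) - 27} = \frac{1}{\frac{17685}{7} - 27} = \frac{1}{\frac{17496}{7}} = \frac{7}{17496}$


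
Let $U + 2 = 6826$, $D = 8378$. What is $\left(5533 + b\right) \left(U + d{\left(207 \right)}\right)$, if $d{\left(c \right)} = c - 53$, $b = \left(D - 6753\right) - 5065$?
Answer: $14604954$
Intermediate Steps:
$U = 6824$ ($U = -2 + 6826 = 6824$)
$b = -3440$ ($b = \left(8378 - 6753\right) - 5065 = 1625 - 5065 = -3440$)
$d{\left(c \right)} = -53 + c$ ($d{\left(c \right)} = c - 53 = -53 + c$)
$\left(5533 + b\right) \left(U + d{\left(207 \right)}\right) = \left(5533 - 3440\right) \left(6824 + \left(-53 + 207\right)\right) = 2093 \left(6824 + 154\right) = 2093 \cdot 6978 = 14604954$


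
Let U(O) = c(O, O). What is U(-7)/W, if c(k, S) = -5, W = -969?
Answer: 5/969 ≈ 0.0051600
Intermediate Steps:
U(O) = -5
U(-7)/W = -5/(-969) = -5*(-1/969) = 5/969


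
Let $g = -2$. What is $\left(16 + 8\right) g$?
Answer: $-48$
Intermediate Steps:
$\left(16 + 8\right) g = \left(16 + 8\right) \left(-2\right) = 24 \left(-2\right) = -48$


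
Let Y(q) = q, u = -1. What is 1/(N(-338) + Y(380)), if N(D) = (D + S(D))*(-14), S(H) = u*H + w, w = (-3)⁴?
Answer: -1/754 ≈ -0.0013263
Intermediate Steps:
w = 81
S(H) = 81 - H (S(H) = -H + 81 = 81 - H)
N(D) = -1134 (N(D) = (D + (81 - D))*(-14) = 81*(-14) = -1134)
1/(N(-338) + Y(380)) = 1/(-1134 + 380) = 1/(-754) = -1/754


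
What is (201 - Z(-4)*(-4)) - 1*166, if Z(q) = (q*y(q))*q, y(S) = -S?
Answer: 291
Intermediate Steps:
Z(q) = -q**3 (Z(q) = (q*(-q))*q = (-q**2)*q = -q**3)
(201 - Z(-4)*(-4)) - 1*166 = (201 - (-1*(-4)**3)*(-4)) - 1*166 = (201 - (-1*(-64))*(-4)) - 166 = (201 - 64*(-4)) - 166 = (201 - 1*(-256)) - 166 = (201 + 256) - 166 = 457 - 166 = 291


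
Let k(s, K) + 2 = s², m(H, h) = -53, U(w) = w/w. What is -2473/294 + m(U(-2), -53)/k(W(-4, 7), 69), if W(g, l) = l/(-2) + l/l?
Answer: -104369/4998 ≈ -20.882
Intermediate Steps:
U(w) = 1
W(g, l) = 1 - l/2 (W(g, l) = l*(-½) + 1 = -l/2 + 1 = 1 - l/2)
k(s, K) = -2 + s²
-2473/294 + m(U(-2), -53)/k(W(-4, 7), 69) = -2473/294 - 53/(-2 + (1 - ½*7)²) = -2473*1/294 - 53/(-2 + (1 - 7/2)²) = -2473/294 - 53/(-2 + (-5/2)²) = -2473/294 - 53/(-2 + 25/4) = -2473/294 - 53/17/4 = -2473/294 - 53*4/17 = -2473/294 - 212/17 = -104369/4998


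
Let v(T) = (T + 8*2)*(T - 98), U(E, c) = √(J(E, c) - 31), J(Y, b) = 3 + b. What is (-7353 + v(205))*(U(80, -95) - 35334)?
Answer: -575732196 + 16294*I*√123 ≈ -5.7573e+8 + 1.8071e+5*I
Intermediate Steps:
U(E, c) = √(-28 + c) (U(E, c) = √((3 + c) - 31) = √(-28 + c))
v(T) = (-98 + T)*(16 + T) (v(T) = (T + 16)*(-98 + T) = (16 + T)*(-98 + T) = (-98 + T)*(16 + T))
(-7353 + v(205))*(U(80, -95) - 35334) = (-7353 + (-1568 + 205² - 82*205))*(√(-28 - 95) - 35334) = (-7353 + (-1568 + 42025 - 16810))*(√(-123) - 35334) = (-7353 + 23647)*(I*√123 - 35334) = 16294*(-35334 + I*√123) = -575732196 + 16294*I*√123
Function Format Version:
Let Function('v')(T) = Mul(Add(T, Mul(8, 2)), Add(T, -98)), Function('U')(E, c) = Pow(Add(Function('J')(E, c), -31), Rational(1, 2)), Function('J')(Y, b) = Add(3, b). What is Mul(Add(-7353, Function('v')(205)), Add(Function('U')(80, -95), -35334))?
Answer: Add(-575732196, Mul(16294, I, Pow(123, Rational(1, 2)))) ≈ Add(-5.7573e+8, Mul(1.8071e+5, I))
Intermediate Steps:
Function('U')(E, c) = Pow(Add(-28, c), Rational(1, 2)) (Function('U')(E, c) = Pow(Add(Add(3, c), -31), Rational(1, 2)) = Pow(Add(-28, c), Rational(1, 2)))
Function('v')(T) = Mul(Add(-98, T), Add(16, T)) (Function('v')(T) = Mul(Add(T, 16), Add(-98, T)) = Mul(Add(16, T), Add(-98, T)) = Mul(Add(-98, T), Add(16, T)))
Mul(Add(-7353, Function('v')(205)), Add(Function('U')(80, -95), -35334)) = Mul(Add(-7353, Add(-1568, Pow(205, 2), Mul(-82, 205))), Add(Pow(Add(-28, -95), Rational(1, 2)), -35334)) = Mul(Add(-7353, Add(-1568, 42025, -16810)), Add(Pow(-123, Rational(1, 2)), -35334)) = Mul(Add(-7353, 23647), Add(Mul(I, Pow(123, Rational(1, 2))), -35334)) = Mul(16294, Add(-35334, Mul(I, Pow(123, Rational(1, 2))))) = Add(-575732196, Mul(16294, I, Pow(123, Rational(1, 2))))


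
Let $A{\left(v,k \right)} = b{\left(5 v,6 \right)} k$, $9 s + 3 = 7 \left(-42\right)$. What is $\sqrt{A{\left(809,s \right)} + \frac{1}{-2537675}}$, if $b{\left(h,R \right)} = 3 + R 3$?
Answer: $\frac{2 i \sqrt{44627775256358}}{507535} \approx 26.325 i$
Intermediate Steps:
$b{\left(h,R \right)} = 3 + 3 R$
$s = -33$ ($s = - \frac{1}{3} + \frac{7 \left(-42\right)}{9} = - \frac{1}{3} + \frac{1}{9} \left(-294\right) = - \frac{1}{3} - \frac{98}{3} = -33$)
$A{\left(v,k \right)} = 21 k$ ($A{\left(v,k \right)} = \left(3 + 3 \cdot 6\right) k = \left(3 + 18\right) k = 21 k$)
$\sqrt{A{\left(809,s \right)} + \frac{1}{-2537675}} = \sqrt{21 \left(-33\right) + \frac{1}{-2537675}} = \sqrt{-693 - \frac{1}{2537675}} = \sqrt{- \frac{1758608776}{2537675}} = \frac{2 i \sqrt{44627775256358}}{507535}$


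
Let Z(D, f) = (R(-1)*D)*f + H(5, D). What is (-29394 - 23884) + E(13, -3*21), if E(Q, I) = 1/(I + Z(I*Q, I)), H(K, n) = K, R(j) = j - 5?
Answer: -16496999921/309640 ≈ -53278.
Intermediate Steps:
R(j) = -5 + j
Z(D, f) = 5 - 6*D*f (Z(D, f) = ((-5 - 1)*D)*f + 5 = (-6*D)*f + 5 = -6*D*f + 5 = 5 - 6*D*f)
E(Q, I) = 1/(5 + I - 6*Q*I²) (E(Q, I) = 1/(I + (5 - 6*I*Q*I)) = 1/(I + (5 - 6*Q*I²)) = 1/(5 + I - 6*Q*I²))
(-29394 - 23884) + E(13, -3*21) = (-29394 - 23884) + 1/(5 - 3*21 - 6*13*(-3*21)²) = -53278 + 1/(5 - 63 - 6*13*(-63)²) = -53278 + 1/(5 - 63 - 6*13*3969) = -53278 + 1/(5 - 63 - 309582) = -53278 + 1/(-309640) = -53278 - 1/309640 = -16496999921/309640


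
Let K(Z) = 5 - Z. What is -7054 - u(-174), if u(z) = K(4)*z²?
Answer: -37330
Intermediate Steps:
u(z) = z² (u(z) = (5 - 1*4)*z² = (5 - 4)*z² = 1*z² = z²)
-7054 - u(-174) = -7054 - 1*(-174)² = -7054 - 1*30276 = -7054 - 30276 = -37330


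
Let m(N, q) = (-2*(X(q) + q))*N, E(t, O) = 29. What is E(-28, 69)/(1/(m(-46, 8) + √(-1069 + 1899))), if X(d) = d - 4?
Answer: 32016 + 29*√830 ≈ 32852.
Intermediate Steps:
X(d) = -4 + d
m(N, q) = N*(8 - 4*q) (m(N, q) = (-2*((-4 + q) + q))*N = (-2*(-4 + 2*q))*N = (8 - 4*q)*N = N*(8 - 4*q))
E(-28, 69)/(1/(m(-46, 8) + √(-1069 + 1899))) = 29/(1/(4*(-46)*(2 - 1*8) + √(-1069 + 1899))) = 29/(1/(4*(-46)*(2 - 8) + √830)) = 29/(1/(4*(-46)*(-6) + √830)) = 29/(1/(1104 + √830)) = 29*(1104 + √830) = 32016 + 29*√830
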